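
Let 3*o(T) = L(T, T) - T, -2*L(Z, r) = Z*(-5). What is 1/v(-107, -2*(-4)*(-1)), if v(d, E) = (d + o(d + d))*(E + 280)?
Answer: -1/58208 ≈ -1.7180e-5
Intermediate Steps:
L(Z, r) = 5*Z/2 (L(Z, r) = -Z*(-5)/2 = -(-5)*Z/2 = 5*Z/2)
o(T) = T/2 (o(T) = (5*T/2 - T)/3 = (3*T/2)/3 = T/2)
v(d, E) = 2*d*(280 + E) (v(d, E) = (d + (d + d)/2)*(E + 280) = (d + (2*d)/2)*(280 + E) = (d + d)*(280 + E) = (2*d)*(280 + E) = 2*d*(280 + E))
1/v(-107, -2*(-4)*(-1)) = 1/(2*(-107)*(280 - 2*(-4)*(-1))) = 1/(2*(-107)*(280 + 8*(-1))) = 1/(2*(-107)*(280 - 8)) = 1/(2*(-107)*272) = 1/(-58208) = -1/58208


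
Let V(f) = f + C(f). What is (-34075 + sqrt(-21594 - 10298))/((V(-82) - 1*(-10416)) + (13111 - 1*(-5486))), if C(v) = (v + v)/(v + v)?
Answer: -34075/28932 + I*sqrt(7973)/14466 ≈ -1.1778 + 0.0061725*I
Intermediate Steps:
C(v) = 1 (C(v) = (2*v)/((2*v)) = (2*v)*(1/(2*v)) = 1)
V(f) = 1 + f (V(f) = f + 1 = 1 + f)
(-34075 + sqrt(-21594 - 10298))/((V(-82) - 1*(-10416)) + (13111 - 1*(-5486))) = (-34075 + sqrt(-21594 - 10298))/(((1 - 82) - 1*(-10416)) + (13111 - 1*(-5486))) = (-34075 + sqrt(-31892))/((-81 + 10416) + (13111 + 5486)) = (-34075 + 2*I*sqrt(7973))/(10335 + 18597) = (-34075 + 2*I*sqrt(7973))/28932 = (-34075 + 2*I*sqrt(7973))*(1/28932) = -34075/28932 + I*sqrt(7973)/14466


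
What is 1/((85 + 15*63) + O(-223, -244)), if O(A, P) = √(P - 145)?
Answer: 1030/1061289 - I*√389/1061289 ≈ 0.00097052 - 1.8584e-5*I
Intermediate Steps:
O(A, P) = √(-145 + P)
1/((85 + 15*63) + O(-223, -244)) = 1/((85 + 15*63) + √(-145 - 244)) = 1/((85 + 945) + √(-389)) = 1/(1030 + I*√389)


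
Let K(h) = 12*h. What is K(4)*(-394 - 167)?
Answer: -26928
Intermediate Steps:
K(4)*(-394 - 167) = (12*4)*(-394 - 167) = 48*(-561) = -26928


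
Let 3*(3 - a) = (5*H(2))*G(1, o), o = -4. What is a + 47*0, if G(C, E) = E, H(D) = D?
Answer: 49/3 ≈ 16.333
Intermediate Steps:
a = 49/3 (a = 3 - 5*2*(-4)/3 = 3 - 10*(-4)/3 = 3 - ⅓*(-40) = 3 + 40/3 = 49/3 ≈ 16.333)
a + 47*0 = 49/3 + 47*0 = 49/3 + 0 = 49/3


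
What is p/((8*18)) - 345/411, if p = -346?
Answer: -31981/9864 ≈ -3.2422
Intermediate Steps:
p/((8*18)) - 345/411 = -346/(8*18) - 345/411 = -346/144 - 345*1/411 = -346*1/144 - 115/137 = -173/72 - 115/137 = -31981/9864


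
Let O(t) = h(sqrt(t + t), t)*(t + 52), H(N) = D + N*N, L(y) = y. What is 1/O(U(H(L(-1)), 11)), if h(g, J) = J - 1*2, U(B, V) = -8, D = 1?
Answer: -1/440 ≈ -0.0022727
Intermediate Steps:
H(N) = 1 + N**2 (H(N) = 1 + N*N = 1 + N**2)
h(g, J) = -2 + J (h(g, J) = J - 2 = -2 + J)
O(t) = (-2 + t)*(52 + t) (O(t) = (-2 + t)*(t + 52) = (-2 + t)*(52 + t))
1/O(U(H(L(-1)), 11)) = 1/((-2 - 8)*(52 - 8)) = 1/(-10*44) = 1/(-440) = -1/440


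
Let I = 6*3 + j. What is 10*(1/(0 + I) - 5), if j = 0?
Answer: -445/9 ≈ -49.444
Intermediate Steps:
I = 18 (I = 6*3 + 0 = 18 + 0 = 18)
10*(1/(0 + I) - 5) = 10*(1/(0 + 18) - 5) = 10*(1/18 - 5) = 10*(-89/18) = -445/9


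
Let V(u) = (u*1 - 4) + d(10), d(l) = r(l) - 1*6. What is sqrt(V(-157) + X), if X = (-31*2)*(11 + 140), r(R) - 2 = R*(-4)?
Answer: 3*I*sqrt(1063) ≈ 97.811*I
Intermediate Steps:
r(R) = 2 - 4*R (r(R) = 2 + R*(-4) = 2 - 4*R)
d(l) = -4 - 4*l (d(l) = (2 - 4*l) - 1*6 = (2 - 4*l) - 6 = -4 - 4*l)
X = -9362 (X = -62*151 = -9362)
V(u) = -48 + u (V(u) = (u*1 - 4) + (-4 - 4*10) = (u - 4) + (-4 - 40) = (-4 + u) - 44 = -48 + u)
sqrt(V(-157) + X) = sqrt((-48 - 157) - 9362) = sqrt(-205 - 9362) = sqrt(-9567) = 3*I*sqrt(1063)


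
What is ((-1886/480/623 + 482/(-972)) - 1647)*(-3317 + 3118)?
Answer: 3970666251857/12111120 ≈ 3.2785e+5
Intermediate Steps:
((-1886/480/623 + 482/(-972)) - 1647)*(-3317 + 3118) = ((-1886*1/480*(1/623) + 482*(-1/972)) - 1647)*(-199) = ((-943/240*1/623 - 241/486) - 1647)*(-199) = ((-943/149520 - 241/486) - 1647)*(-199) = (-6082103/12111120 - 1647)*(-199) = -19953096743/12111120*(-199) = 3970666251857/12111120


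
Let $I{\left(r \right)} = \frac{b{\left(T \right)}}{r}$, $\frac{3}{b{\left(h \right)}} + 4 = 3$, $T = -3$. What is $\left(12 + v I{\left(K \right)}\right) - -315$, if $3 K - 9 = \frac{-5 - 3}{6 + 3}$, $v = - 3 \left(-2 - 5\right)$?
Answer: $\frac{22170}{73} \approx 303.7$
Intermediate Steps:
$b{\left(h \right)} = -3$ ($b{\left(h \right)} = \frac{3}{-4 + 3} = \frac{3}{-1} = 3 \left(-1\right) = -3$)
$v = 21$ ($v = \left(-3\right) \left(-7\right) = 21$)
$K = \frac{73}{27}$ ($K = 3 + \frac{\left(-5 - 3\right) \frac{1}{6 + 3}}{3} = 3 + \frac{\left(-8\right) \frac{1}{9}}{3} = 3 + \frac{1}{3} \left(- \frac{8}{9}\right) = 3 - \frac{8}{27} = \frac{73}{27} \approx 2.7037$)
$I{\left(r \right)} = - \frac{3}{r}$
$\left(12 + v I{\left(K \right)}\right) - -315 = \left(12 + 21 \left(- \frac{3}{\frac{73}{27}}\right)\right) - -315 = \left(12 + 21 \left(\left(-3\right) \frac{27}{73}\right)\right) + 315 = \left(12 + 21 \left(- \frac{81}{73}\right)\right) + 315 = \left(12 - \frac{1701}{73}\right) + 315 = - \frac{825}{73} + 315 = \frac{22170}{73}$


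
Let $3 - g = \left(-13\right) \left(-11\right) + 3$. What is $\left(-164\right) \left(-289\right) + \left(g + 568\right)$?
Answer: $47821$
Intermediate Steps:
$g = -143$ ($g = 3 - \left(\left(-13\right) \left(-11\right) + 3\right) = 3 - \left(143 + 3\right) = 3 - 146 = -143$)
$\left(-164\right) \left(-289\right) + \left(g + 568\right) = \left(-164\right) \left(-289\right) + \left(-143 + 568\right) = 47396 + 425 = 47821$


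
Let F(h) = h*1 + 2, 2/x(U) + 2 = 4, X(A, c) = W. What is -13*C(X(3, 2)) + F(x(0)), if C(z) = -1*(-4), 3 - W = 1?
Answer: -49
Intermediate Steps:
W = 2 (W = 3 - 1*1 = 3 - 1 = 2)
X(A, c) = 2
x(U) = 1 (x(U) = 2/(-2 + 4) = 2/2 = 2*(½) = 1)
F(h) = 2 + h (F(h) = h + 2 = 2 + h)
C(z) = 4
-13*C(X(3, 2)) + F(x(0)) = -13*4 + (2 + 1) = -52 + 3 = -49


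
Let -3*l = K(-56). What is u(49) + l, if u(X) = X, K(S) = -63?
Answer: 70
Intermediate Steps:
l = 21 (l = -⅓*(-63) = 21)
u(49) + l = 49 + 21 = 70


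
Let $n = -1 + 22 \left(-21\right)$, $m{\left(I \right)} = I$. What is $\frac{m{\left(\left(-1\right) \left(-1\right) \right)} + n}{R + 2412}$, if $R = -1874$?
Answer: $- \frac{231}{269} \approx -0.85874$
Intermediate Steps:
$n = -463$ ($n = -1 - 462 = -463$)
$\frac{m{\left(\left(-1\right) \left(-1\right) \right)} + n}{R + 2412} = \frac{\left(-1\right) \left(-1\right) - 463}{-1874 + 2412} = \frac{1 - 463}{538} = \left(-462\right) \frac{1}{538} = - \frac{231}{269}$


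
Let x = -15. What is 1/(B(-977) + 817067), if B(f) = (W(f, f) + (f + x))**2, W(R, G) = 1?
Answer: 1/1799148 ≈ 5.5582e-7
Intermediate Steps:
B(f) = (-14 + f)**2 (B(f) = (1 + (f - 15))**2 = (1 + (-15 + f))**2 = (-14 + f)**2)
1/(B(-977) + 817067) = 1/((-14 - 977)**2 + 817067) = 1/((-991)**2 + 817067) = 1/(982081 + 817067) = 1/1799148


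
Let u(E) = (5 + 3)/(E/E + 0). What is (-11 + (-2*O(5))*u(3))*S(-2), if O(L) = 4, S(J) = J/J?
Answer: -75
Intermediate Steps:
S(J) = 1
u(E) = 8 (u(E) = 8/(1 + 0) = 8/1 = 8*1 = 8)
(-11 + (-2*O(5))*u(3))*S(-2) = (-11 - 2*4*8)*1 = (-11 - 8*8)*1 = (-11 - 64)*1 = -75*1 = -75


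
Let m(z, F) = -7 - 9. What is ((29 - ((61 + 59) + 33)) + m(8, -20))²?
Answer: 19600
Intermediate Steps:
m(z, F) = -16
((29 - ((61 + 59) + 33)) + m(8, -20))² = ((29 - ((61 + 59) + 33)) - 16)² = ((29 - (120 + 33)) - 16)² = ((29 - 1*153) - 16)² = ((29 - 153) - 16)² = (-124 - 16)² = (-140)² = 19600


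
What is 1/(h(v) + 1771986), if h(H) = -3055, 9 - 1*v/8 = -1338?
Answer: 1/1768931 ≈ 5.6531e-7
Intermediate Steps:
v = 10776 (v = 72 - 8*(-1338) = 72 + 10704 = 10776)
1/(h(v) + 1771986) = 1/(-3055 + 1771986) = 1/1768931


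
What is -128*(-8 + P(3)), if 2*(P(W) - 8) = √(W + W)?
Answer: -64*√6 ≈ -156.77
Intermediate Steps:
P(W) = 8 + √2*√W/2 (P(W) = 8 + √(W + W)/2 = 8 + √(2*W)/2 = 8 + (√2*√W)/2 = 8 + √2*√W/2)
-128*(-8 + P(3)) = -128*(-8 + (8 + √2*√3/2)) = -128*(-8 + (8 + √6/2)) = -64*√6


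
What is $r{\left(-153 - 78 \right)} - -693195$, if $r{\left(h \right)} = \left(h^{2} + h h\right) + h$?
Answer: $799686$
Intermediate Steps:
$r{\left(h \right)} = h + 2 h^{2}$ ($r{\left(h \right)} = \left(h^{2} + h^{2}\right) + h = 2 h^{2} + h = h + 2 h^{2}$)
$r{\left(-153 - 78 \right)} - -693195 = \left(-153 - 78\right) \left(1 + 2 \left(-153 - 78\right)\right) - -693195 = - 231 \left(1 + 2 \left(-231\right)\right) + 693195 = - 231 \left(1 - 462\right) + 693195 = \left(-231\right) \left(-461\right) + 693195 = 106491 + 693195 = 799686$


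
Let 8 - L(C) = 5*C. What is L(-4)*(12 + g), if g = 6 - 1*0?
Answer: 504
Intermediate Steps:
L(C) = 8 - 5*C
g = 6 (g = 6 + 0 = 6)
L(-4)*(12 + g) = (8 - 5*(-4))*(12 + 6) = (8 + 20)*18 = 28*18 = 504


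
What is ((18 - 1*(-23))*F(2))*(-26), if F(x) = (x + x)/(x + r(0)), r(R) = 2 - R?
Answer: -1066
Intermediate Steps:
F(x) = 2*x/(2 + x) (F(x) = (x + x)/(x + (2 - 1*0)) = (2*x)/(x + (2 + 0)) = (2*x)/(x + 2) = (2*x)/(2 + x) = 2*x/(2 + x))
((18 - 1*(-23))*F(2))*(-26) = ((18 - 1*(-23))*(2*2/(2 + 2)))*(-26) = ((18 + 23)*(2*2/4))*(-26) = (41*(2*2*(¼)))*(-26) = (41*1)*(-26) = 41*(-26) = -1066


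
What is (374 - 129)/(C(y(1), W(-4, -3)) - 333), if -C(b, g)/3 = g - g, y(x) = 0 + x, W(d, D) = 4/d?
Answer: -245/333 ≈ -0.73574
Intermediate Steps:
y(x) = x
C(b, g) = 0 (C(b, g) = -3*(g - g) = -3*0 = 0)
(374 - 129)/(C(y(1), W(-4, -3)) - 333) = (374 - 129)/(0 - 333) = 245/(-333) = 245*(-1/333) = -245/333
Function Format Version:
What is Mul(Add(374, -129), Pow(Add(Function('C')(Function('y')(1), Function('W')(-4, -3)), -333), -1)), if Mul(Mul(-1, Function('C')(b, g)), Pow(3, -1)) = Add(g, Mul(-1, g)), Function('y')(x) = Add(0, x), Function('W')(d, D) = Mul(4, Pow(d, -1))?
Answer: Rational(-245, 333) ≈ -0.73574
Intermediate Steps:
Function('y')(x) = x
Function('C')(b, g) = 0 (Function('C')(b, g) = Mul(-3, Add(g, Mul(-1, g))) = Mul(-3, 0) = 0)
Mul(Add(374, -129), Pow(Add(Function('C')(Function('y')(1), Function('W')(-4, -3)), -333), -1)) = Mul(Add(374, -129), Pow(Add(0, -333), -1)) = Mul(245, Pow(-333, -1)) = Mul(245, Rational(-1, 333)) = Rational(-245, 333)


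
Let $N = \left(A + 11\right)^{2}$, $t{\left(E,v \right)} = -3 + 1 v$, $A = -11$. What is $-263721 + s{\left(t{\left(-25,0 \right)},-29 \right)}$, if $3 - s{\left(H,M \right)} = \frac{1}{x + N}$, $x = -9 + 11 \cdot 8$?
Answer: $- \frac{20833723}{79} \approx -2.6372 \cdot 10^{5}$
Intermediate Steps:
$x = 79$ ($x = -9 + 88 = 79$)
$t{\left(E,v \right)} = -3 + v$
$N = 0$ ($N = \left(-11 + 11\right)^{2} = 0^{2} = 0$)
$s{\left(H,M \right)} = \frac{236}{79}$ ($s{\left(H,M \right)} = 3 - \frac{1}{79 + 0} = 3 - \frac{1}{79} = \frac{236}{79}$)
$-263721 + s{\left(t{\left(-25,0 \right)},-29 \right)} = -263721 + \frac{236}{79} = - \frac{20833723}{79}$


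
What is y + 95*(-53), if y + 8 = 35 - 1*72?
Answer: -5080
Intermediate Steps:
y = -45 (y = -8 + (35 - 1*72) = -8 + (35 - 72) = -8 - 37 = -45)
y + 95*(-53) = -45 + 95*(-53) = -45 - 5035 = -5080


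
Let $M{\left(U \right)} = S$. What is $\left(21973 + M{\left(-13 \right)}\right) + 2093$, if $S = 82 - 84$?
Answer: $24064$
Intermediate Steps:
$S = -2$
$M{\left(U \right)} = -2$
$\left(21973 + M{\left(-13 \right)}\right) + 2093 = \left(21973 - 2\right) + 2093 = 21971 + 2093 = 24064$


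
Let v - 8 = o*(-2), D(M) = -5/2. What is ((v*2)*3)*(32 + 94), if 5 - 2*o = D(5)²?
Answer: 6993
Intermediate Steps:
D(M) = -5/2 (D(M) = -5*½ = -5/2)
o = -5/8 (o = 5/2 - (-5/2)²/2 = 5/2 - ½*25/4 = 5/2 - 25/8 = -5/8 ≈ -0.62500)
v = 37/4 (v = 8 - 5/8*(-2) = 8 + 5/4 = 37/4 ≈ 9.2500)
((v*2)*3)*(32 + 94) = (((37/4)*2)*3)*(32 + 94) = ((37/2)*3)*126 = (111/2)*126 = 6993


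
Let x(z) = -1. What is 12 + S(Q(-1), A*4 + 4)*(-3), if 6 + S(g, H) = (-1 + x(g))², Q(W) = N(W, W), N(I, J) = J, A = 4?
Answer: 18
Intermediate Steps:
Q(W) = W
S(g, H) = -2 (S(g, H) = -6 + (-1 - 1)² = -6 + (-2)² = -6 + 4 = -2)
12 + S(Q(-1), A*4 + 4)*(-3) = 12 - 2*(-3) = 12 + 6 = 18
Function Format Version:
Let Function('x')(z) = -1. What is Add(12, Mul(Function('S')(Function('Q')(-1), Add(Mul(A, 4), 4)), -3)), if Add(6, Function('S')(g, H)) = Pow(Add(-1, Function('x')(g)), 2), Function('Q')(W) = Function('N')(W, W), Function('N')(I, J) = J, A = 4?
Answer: 18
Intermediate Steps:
Function('Q')(W) = W
Function('S')(g, H) = -2 (Function('S')(g, H) = Add(-6, Pow(Add(-1, -1), 2)) = Add(-6, Pow(-2, 2)) = Add(-6, 4) = -2)
Add(12, Mul(Function('S')(Function('Q')(-1), Add(Mul(A, 4), 4)), -3)) = Add(12, Mul(-2, -3)) = Add(12, 6) = 18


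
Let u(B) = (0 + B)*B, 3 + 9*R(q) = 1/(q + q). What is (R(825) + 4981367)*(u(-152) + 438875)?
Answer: 3797123205696331/1650 ≈ 2.3013e+12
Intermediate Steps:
R(q) = -⅓ + 1/(18*q) (R(q) = -⅓ + 1/(9*(q + q)) = -⅓ + 1/(9*((2*q))) = -⅓ + (1/(2*q))/9 = -⅓ + 1/(18*q))
u(B) = B² (u(B) = B*B = B²)
(R(825) + 4981367)*(u(-152) + 438875) = ((1/18)*(1 - 6*825)/825 + 4981367)*((-152)² + 438875) = ((1/18)*(1/825)*(1 - 4950) + 4981367)*(23104 + 438875) = ((1/18)*(1/825)*(-4949) + 4981367)*461979 = (-4949/14850 + 4981367)*461979 = (73973295001/14850)*461979 = 3797123205696331/1650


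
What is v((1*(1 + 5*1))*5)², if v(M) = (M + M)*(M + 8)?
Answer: 5198400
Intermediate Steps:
v(M) = 2*M*(8 + M) (v(M) = (2*M)*(8 + M) = 2*M*(8 + M))
v((1*(1 + 5*1))*5)² = (2*((1*(1 + 5*1))*5)*(8 + (1*(1 + 5*1))*5))² = (2*((1*(1 + 5))*5)*(8 + (1*(1 + 5))*5))² = (2*((1*6)*5)*(8 + (1*6)*5))² = (2*(6*5)*(8 + 6*5))² = (2*30*(8 + 30))² = (2*30*38)² = 2280² = 5198400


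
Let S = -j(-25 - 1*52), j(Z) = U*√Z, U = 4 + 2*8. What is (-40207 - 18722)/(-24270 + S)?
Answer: 143020683/58906370 - 58929*I*√77/29453185 ≈ 2.4279 - 0.017557*I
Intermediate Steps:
U = 20 (U = 4 + 16 = 20)
j(Z) = 20*√Z
S = -20*I*√77 (S = -20*√(-25 - 1*52) = -20*√(-25 - 52) = -20*√(-77) = -20*I*√77 ≈ -175.5*I)
(-40207 - 18722)/(-24270 + S) = (-40207 - 18722)/(-24270 - 20*I*√77) = -58929/(-24270 - 20*I*√77)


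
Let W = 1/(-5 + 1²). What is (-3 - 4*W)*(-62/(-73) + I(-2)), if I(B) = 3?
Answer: -562/73 ≈ -7.6986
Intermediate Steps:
W = -¼ (W = 1/(-5 + 1) = 1/(-4) = -¼ ≈ -0.25000)
(-3 - 4*W)*(-62/(-73) + I(-2)) = (-3 - 4*(-¼))*(-62/(-73) + 3) = (-3 + 1)*(-62*(-1/73) + 3) = -2*(62/73 + 3) = -2*281/73 = -562/73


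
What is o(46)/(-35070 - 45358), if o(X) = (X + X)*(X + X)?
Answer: -2116/20107 ≈ -0.10524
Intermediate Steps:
o(X) = 4*X² (o(X) = (2*X)*(2*X) = 4*X²)
o(46)/(-35070 - 45358) = (4*46²)/(-35070 - 45358) = (4*2116)/(-80428) = 8464*(-1/80428) = -2116/20107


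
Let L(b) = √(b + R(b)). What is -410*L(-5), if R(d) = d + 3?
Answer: -410*I*√7 ≈ -1084.8*I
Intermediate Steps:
R(d) = 3 + d
L(b) = √(3 + 2*b) (L(b) = √(b + (3 + b)) = √(3 + 2*b))
-410*L(-5) = -410*√(3 + 2*(-5)) = -410*√(3 - 10) = -410*I*√7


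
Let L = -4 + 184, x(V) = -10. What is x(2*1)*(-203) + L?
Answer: 2210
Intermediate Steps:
L = 180
x(2*1)*(-203) + L = -10*(-203) + 180 = 2030 + 180 = 2210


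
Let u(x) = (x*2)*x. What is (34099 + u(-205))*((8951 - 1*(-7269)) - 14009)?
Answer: 261227439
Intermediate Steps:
u(x) = 2*x² (u(x) = (2*x)*x = 2*x²)
(34099 + u(-205))*((8951 - 1*(-7269)) - 14009) = (34099 + 2*(-205)²)*((8951 - 1*(-7269)) - 14009) = (34099 + 2*42025)*((8951 + 7269) - 14009) = (34099 + 84050)*(16220 - 14009) = 118149*2211 = 261227439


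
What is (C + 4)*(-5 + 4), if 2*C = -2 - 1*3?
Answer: -3/2 ≈ -1.5000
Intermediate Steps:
C = -5/2 (C = (-2 - 1*3)/2 = (-2 - 3)/2 = (1/2)*(-5) = -5/2 ≈ -2.5000)
(C + 4)*(-5 + 4) = (-5/2 + 4)*(-5 + 4) = (3/2)*(-1) = -3/2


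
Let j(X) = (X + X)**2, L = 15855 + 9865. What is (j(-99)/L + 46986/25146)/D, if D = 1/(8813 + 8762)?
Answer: 321374063315/5389626 ≈ 59628.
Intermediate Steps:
L = 25720
j(X) = 4*X**2 (j(X) = (2*X)**2 = 4*X**2)
D = 1/17575 ≈ 5.6899e-5
(j(-99)/L + 46986/25146)/D = ((4*(-99)**2)/25720 + 46986/25146)/(1/17575) = ((4*9801)*(1/25720) + 46986*(1/25146))*17575 = (39204*(1/25720) + 7831/4191)*17575 = (9801/6430 + 7831/4191)*17575 = (91429321/26948130)*17575 = 321374063315/5389626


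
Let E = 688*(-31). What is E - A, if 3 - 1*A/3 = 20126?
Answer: 39041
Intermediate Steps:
A = -60369 (A = 9 - 3*20126 = 9 - 60378 = -60369)
E = -21328
E - A = -21328 - 1*(-60369) = -21328 + 60369 = 39041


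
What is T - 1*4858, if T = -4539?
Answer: -9397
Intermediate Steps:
T - 1*4858 = -4539 - 1*4858 = -4539 - 4858 = -9397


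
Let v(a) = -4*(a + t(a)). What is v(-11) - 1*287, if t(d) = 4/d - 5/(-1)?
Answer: -2877/11 ≈ -261.55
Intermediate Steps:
t(d) = 5 + 4/d (t(d) = 4/d - 5*(-1) = 4/d + 5 = 5 + 4/d)
v(a) = -20 - 16/a - 4*a (v(a) = -4*(a + (5 + 4/a)) = -4*(5 + a + 4/a) = -20 - 16/a - 4*a)
v(-11) - 1*287 = (-20 - 16/(-11) - 4*(-11)) - 1*287 = (-20 - 16*(-1/11) + 44) - 287 = (-20 + 16/11 + 44) - 287 = 280/11 - 287 = -2877/11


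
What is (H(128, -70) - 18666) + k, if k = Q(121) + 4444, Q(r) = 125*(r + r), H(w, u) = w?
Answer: 16156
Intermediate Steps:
Q(r) = 250*r (Q(r) = 125*(2*r) = 250*r)
k = 34694 (k = 250*121 + 4444 = 30250 + 4444 = 34694)
(H(128, -70) - 18666) + k = (128 - 18666) + 34694 = -18538 + 34694 = 16156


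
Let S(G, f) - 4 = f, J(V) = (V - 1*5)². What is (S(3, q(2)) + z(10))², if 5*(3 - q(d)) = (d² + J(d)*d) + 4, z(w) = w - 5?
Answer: 1156/25 ≈ 46.240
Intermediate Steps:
J(V) = (-5 + V)² (J(V) = (V - 5)² = (-5 + V)²)
z(w) = -5 + w
q(d) = 11/5 - d²/5 - d*(-5 + d)²/5 (q(d) = 3 - ((d² + (-5 + d)²*d) + 4)/5 = 3 - ((d² + d*(-5 + d)²) + 4)/5 = 3 - (4 + d² + d*(-5 + d)²)/5 = 3 + (-⅘ - d²/5 - d*(-5 + d)²/5) = 11/5 - d²/5 - d*(-5 + d)²/5)
S(G, f) = 4 + f
(S(3, q(2)) + z(10))² = ((4 + (11/5 - ⅕*2² - ⅕*2*(-5 + 2)²)) + (-5 + 10))² = ((4 + (11/5 - ⅕*4 - ⅕*2*(-3)²)) + 5)² = ((4 + (11/5 - ⅘ - ⅕*2*9)) + 5)² = ((4 + (11/5 - ⅘ - 18/5)) + 5)² = ((4 - 11/5) + 5)² = (9/5 + 5)² = (34/5)² = 1156/25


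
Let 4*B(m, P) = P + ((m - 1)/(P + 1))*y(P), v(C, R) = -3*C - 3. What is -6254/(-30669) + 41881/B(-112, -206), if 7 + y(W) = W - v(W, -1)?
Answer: -526199211652/2082333093 ≈ -252.70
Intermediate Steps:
v(C, R) = -3 - 3*C
y(W) = -4 + 4*W (y(W) = -7 + (W - (-3 - 3*W)) = -7 + (W + (3 + 3*W)) = -7 + (3 + 4*W) = -4 + 4*W)
B(m, P) = P/4 + (-1 + m)*(-4 + 4*P)/(4*(1 + P)) (B(m, P) = (P + ((m - 1)/(P + 1))*(-4 + 4*P))/4 = (P + ((-1 + m)/(1 + P))*(-4 + 4*P))/4 = (P + (-1 + m)*(-4 + 4*P)/(1 + P))/4 = P/4 + (-1 + m)*(-4 + 4*P)/(4*(1 + P)))
-6254/(-30669) + 41881/B(-112, -206) = -6254/(-30669) + 41881/(((4 + (-206)² - 3*(-206) + 4*(-112)*(-1 - 206))/(4*(1 - 206)))) = -6254*(-1/30669) + 41881/(((¼)*(4 + 42436 + 618 + 4*(-112)*(-207))/(-205))) = 6254/30669 + 41881/(((¼)*(-1/205)*(4 + 42436 + 618 + 92736))) = 6254/30669 + 41881/(((¼)*(-1/205)*135794)) = 6254/30669 + 41881/(-67897/410) = 6254/30669 + 41881*(-410/67897) = 6254/30669 - 17171210/67897 = -526199211652/2082333093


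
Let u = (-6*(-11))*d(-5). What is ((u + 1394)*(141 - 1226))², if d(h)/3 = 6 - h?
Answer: 15020430384400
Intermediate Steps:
d(h) = 18 - 3*h (d(h) = 3*(6 - h) = 18 - 3*h)
u = 2178 (u = (-6*(-11))*(18 - 3*(-5)) = 66*(18 + 15) = 66*33 = 2178)
((u + 1394)*(141 - 1226))² = ((2178 + 1394)*(141 - 1226))² = (3572*(-1085))² = (-3875620)² = 15020430384400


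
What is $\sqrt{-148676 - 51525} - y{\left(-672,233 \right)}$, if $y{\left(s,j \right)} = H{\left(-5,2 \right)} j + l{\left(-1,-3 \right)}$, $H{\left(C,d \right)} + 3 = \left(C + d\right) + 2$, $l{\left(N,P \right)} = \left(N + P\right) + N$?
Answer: $937 + i \sqrt{200201} \approx 937.0 + 447.44 i$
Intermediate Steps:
$l{\left(N,P \right)} = P + 2 N$
$H{\left(C,d \right)} = -1 + C + d$ ($H{\left(C,d \right)} = -3 + \left(\left(C + d\right) + 2\right) = -3 + \left(2 + C + d\right) = -1 + C + d$)
$y{\left(s,j \right)} = -5 - 4 j$ ($y{\left(s,j \right)} = \left(-1 - 5 + 2\right) j + \left(-3 + 2 \left(-1\right)\right) = - 4 j - 5 = -5 - 4 j$)
$\sqrt{-148676 - 51525} - y{\left(-672,233 \right)} = \sqrt{-148676 - 51525} - \left(-5 - 932\right) = \sqrt{-200201} - \left(-5 - 932\right) = i \sqrt{200201} - -937 = i \sqrt{200201} + 937 = 937 + i \sqrt{200201}$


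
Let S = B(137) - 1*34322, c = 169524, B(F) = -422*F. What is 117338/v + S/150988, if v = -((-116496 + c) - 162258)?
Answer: 956576833/2061552405 ≈ 0.46401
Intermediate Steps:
S = -92136 (S = -422*137 - 1*34322 = -57814 - 34322 = -92136)
v = 109230 (v = -((-116496 + 169524) - 162258) = -(53028 - 162258) = -1*(-109230) = 109230)
117338/v + S/150988 = 117338/109230 - 92136/150988 = 117338*(1/109230) - 92136*1/150988 = 58669/54615 - 23034/37747 = 956576833/2061552405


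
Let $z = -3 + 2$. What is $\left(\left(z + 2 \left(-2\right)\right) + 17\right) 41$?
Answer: $492$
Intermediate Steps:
$z = -1$
$\left(\left(z + 2 \left(-2\right)\right) + 17\right) 41 = \left(\left(-1 + 2 \left(-2\right)\right) + 17\right) 41 = \left(\left(-1 - 4\right) + 17\right) 41 = \left(-5 + 17\right) 41 = 12 \cdot 41 = 492$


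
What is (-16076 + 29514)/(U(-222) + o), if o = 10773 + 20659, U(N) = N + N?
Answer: 6719/15494 ≈ 0.43365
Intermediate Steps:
U(N) = 2*N
o = 31432
(-16076 + 29514)/(U(-222) + o) = (-16076 + 29514)/(2*(-222) + 31432) = 13438/(-444 + 31432) = 13438/30988 = 13438*(1/30988) = 6719/15494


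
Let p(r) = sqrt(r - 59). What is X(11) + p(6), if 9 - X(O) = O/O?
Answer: 8 + I*sqrt(53) ≈ 8.0 + 7.2801*I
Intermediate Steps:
p(r) = sqrt(-59 + r)
X(O) = 8 (X(O) = 9 - O/O = 9 - 1*1 = 9 - 1 = 8)
X(11) + p(6) = 8 + sqrt(-59 + 6) = 8 + sqrt(-53) = 8 + I*sqrt(53)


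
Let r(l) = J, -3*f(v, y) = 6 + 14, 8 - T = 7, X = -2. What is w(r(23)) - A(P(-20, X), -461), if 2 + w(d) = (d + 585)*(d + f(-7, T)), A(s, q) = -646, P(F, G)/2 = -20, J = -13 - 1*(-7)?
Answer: -6690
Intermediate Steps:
T = 1 (T = 8 - 1*7 = 8 - 7 = 1)
f(v, y) = -20/3 (f(v, y) = -(6 + 14)/3 = -1/3*20 = -20/3)
J = -6 (J = -13 + 7 = -6)
P(F, G) = -40 (P(F, G) = 2*(-20) = -40)
r(l) = -6
w(d) = -2 + (585 + d)*(-20/3 + d) (w(d) = -2 + (d + 585)*(d - 20/3) = -2 + (585 + d)*(-20/3 + d))
w(r(23)) - A(P(-20, X), -461) = (-3902 + (-6)**2 + (1735/3)*(-6)) - 1*(-646) = (-3902 + 36 - 3470) + 646 = -7336 + 646 = -6690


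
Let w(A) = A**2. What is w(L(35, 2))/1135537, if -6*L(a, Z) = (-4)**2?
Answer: 64/10219833 ≈ 6.2623e-6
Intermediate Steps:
L(a, Z) = -8/3 (L(a, Z) = -1/6*(-4)**2 = -1/6*16 = -8/3)
w(L(35, 2))/1135537 = (-8/3)**2/1135537 = (64/9)*(1/1135537) = 64/10219833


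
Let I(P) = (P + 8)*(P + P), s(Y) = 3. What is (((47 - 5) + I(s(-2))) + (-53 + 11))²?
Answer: 4356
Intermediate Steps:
I(P) = 2*P*(8 + P) (I(P) = (8 + P)*(2*P) = 2*P*(8 + P))
(((47 - 5) + I(s(-2))) + (-53 + 11))² = (((47 - 5) + 2*3*(8 + 3)) + (-53 + 11))² = ((42 + 2*3*11) - 42)² = ((42 + 66) - 42)² = (108 - 42)² = 66² = 4356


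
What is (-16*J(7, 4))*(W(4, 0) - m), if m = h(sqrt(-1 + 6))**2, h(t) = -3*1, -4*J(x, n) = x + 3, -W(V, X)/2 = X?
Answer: -360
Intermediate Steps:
W(V, X) = -2*X
J(x, n) = -3/4 - x/4 (J(x, n) = -(x + 3)/4 = -(3 + x)/4 = -3/4 - x/4)
h(t) = -3
m = 9 (m = (-3)**2 = 9)
(-16*J(7, 4))*(W(4, 0) - m) = (-16*(-3/4 - 1/4*7))*(-2*0 - 1*9) = (-16*(-3/4 - 7/4))*(0 - 9) = -16*(-5/2)*(-9) = 40*(-9) = -360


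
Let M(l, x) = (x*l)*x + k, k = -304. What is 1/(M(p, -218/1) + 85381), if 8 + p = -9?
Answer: -1/722831 ≈ -1.3834e-6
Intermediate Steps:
p = -17 (p = -8 - 9 = -17)
M(l, x) = -304 + l*x² (M(l, x) = (x*l)*x - 304 = (l*x)*x - 304 = l*x² - 304 = -304 + l*x²)
1/(M(p, -218/1) + 85381) = 1/((-304 - 17*(-218/1)²) + 85381) = 1/((-304 - 17*(-218*1)²) + 85381) = 1/((-304 - 17*(-218)²) + 85381) = 1/((-304 - 17*47524) + 85381) = 1/((-304 - 807908) + 85381) = 1/(-808212 + 85381) = 1/(-722831) = -1/722831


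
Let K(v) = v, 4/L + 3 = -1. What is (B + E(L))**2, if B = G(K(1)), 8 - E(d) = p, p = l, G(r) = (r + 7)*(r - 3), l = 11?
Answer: 361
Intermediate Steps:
L = -1 (L = 4/(-3 - 1) = 4/(-4) = 4*(-1/4) = -1)
G(r) = (-3 + r)*(7 + r) (G(r) = (7 + r)*(-3 + r) = (-3 + r)*(7 + r))
p = 11
E(d) = -3 (E(d) = 8 - 1*11 = 8 - 11 = -3)
B = -16 (B = -21 + 1**2 + 4*1 = -21 + 1 + 4 = -16)
(B + E(L))**2 = (-16 - 3)**2 = (-19)**2 = 361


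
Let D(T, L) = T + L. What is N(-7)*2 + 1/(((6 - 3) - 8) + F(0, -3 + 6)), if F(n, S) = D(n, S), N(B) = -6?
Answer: -25/2 ≈ -12.500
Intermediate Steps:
D(T, L) = L + T
F(n, S) = S + n
N(-7)*2 + 1/(((6 - 3) - 8) + F(0, -3 + 6)) = -6*2 + 1/(((6 - 3) - 8) + ((-3 + 6) + 0)) = -12 + 1/((3 - 8) + (3 + 0)) = -12 + 1/(-5 + 3) = -12 + 1/(-2) = -12 - 1/2 = -25/2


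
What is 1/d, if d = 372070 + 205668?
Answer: 1/577738 ≈ 1.7309e-6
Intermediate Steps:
d = 577738
1/d = 1/577738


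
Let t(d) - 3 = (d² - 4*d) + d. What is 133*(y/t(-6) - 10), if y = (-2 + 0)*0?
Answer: -1330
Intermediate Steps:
y = 0 (y = -2*0 = 0)
t(d) = 3 + d² - 3*d (t(d) = 3 + ((d² - 4*d) + d) = 3 + (d² - 3*d) = 3 + d² - 3*d)
133*(y/t(-6) - 10) = 133*(0/(3 + (-6)² - 3*(-6)) - 10) = 133*(0/(3 + 36 + 18) - 10) = 133*(0/57 - 10) = 133*(0*(1/57) - 10) = 133*(0 - 10) = 133*(-10) = -1330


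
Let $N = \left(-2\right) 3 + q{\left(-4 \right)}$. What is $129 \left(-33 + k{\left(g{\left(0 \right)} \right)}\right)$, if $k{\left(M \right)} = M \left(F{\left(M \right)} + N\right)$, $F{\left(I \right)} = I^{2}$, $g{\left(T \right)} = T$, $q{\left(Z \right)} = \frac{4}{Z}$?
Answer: $-4257$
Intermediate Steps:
$N = -7$ ($N = \left(-2\right) 3 + \frac{4}{-4} = -6 + 4 \left(- \frac{1}{4}\right) = -6 - 1 = -7$)
$k{\left(M \right)} = M \left(-7 + M^{2}\right)$ ($k{\left(M \right)} = M \left(M^{2} - 7\right) = M \left(-7 + M^{2}\right)$)
$129 \left(-33 + k{\left(g{\left(0 \right)} \right)}\right) = 129 \left(-33 + 0 \left(-7 + 0^{2}\right)\right) = 129 \left(-33 + 0 \left(-7 + 0\right)\right) = 129 \left(-33 + 0 \left(-7\right)\right) = 129 \left(-33 + 0\right) = 129 \left(-33\right) = -4257$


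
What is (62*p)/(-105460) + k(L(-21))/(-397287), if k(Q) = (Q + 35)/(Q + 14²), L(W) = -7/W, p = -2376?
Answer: 8617824444914/6169463863695 ≈ 1.3969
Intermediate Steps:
k(Q) = (35 + Q)/(196 + Q) (k(Q) = (35 + Q)/(Q + 196) = (35 + Q)/(196 + Q))
(62*p)/(-105460) + k(L(-21))/(-397287) = (62*(-2376))/(-105460) + ((35 - 7/(-21))/(196 - 7/(-21)))/(-397287) = -147312*(-1/105460) + ((35 - 7*(-1/21))/(196 - 7*(-1/21)))*(-1/397287) = 36828/26365 + ((35 + ⅓)/(196 + ⅓))*(-1/397287) = 36828/26365 + ((106/3)/(589/3))*(-1/397287) = 36828/26365 + ((3/589)*(106/3))*(-1/397287) = 36828/26365 + (106/589)*(-1/397287) = 36828/26365 - 106/234002043 = 8617824444914/6169463863695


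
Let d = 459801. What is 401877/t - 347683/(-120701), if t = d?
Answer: 3307491220/880927627 ≈ 3.7546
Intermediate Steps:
t = 459801
401877/t - 347683/(-120701) = 401877/459801 - 347683/(-120701) = 401877*(1/459801) - 347683*(-1/120701) = 44653/51089 + 49669/17243 = 3307491220/880927627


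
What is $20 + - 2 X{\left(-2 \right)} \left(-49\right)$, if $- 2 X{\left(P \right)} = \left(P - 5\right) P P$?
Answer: $1392$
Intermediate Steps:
$X{\left(P \right)} = - \frac{P^{2} \left(-5 + P\right)}{2}$ ($X{\left(P \right)} = - \frac{\left(P - 5\right) P P}{2} = - \frac{\left(-5 + P\right) P^{2}}{2} = - \frac{P^{2} \left(-5 + P\right)}{2}$)
$20 + - 2 X{\left(-2 \right)} \left(-49\right) = 20 + - 2 \frac{\left(-2\right)^{2} \left(5 - -2\right)}{2} \left(-49\right) = 20 + - 2 \cdot \frac{1}{2} \cdot 4 \left(5 + 2\right) \left(-49\right) = 20 + - 2 \cdot \frac{1}{2} \cdot 4 \cdot 7 \left(-49\right) = 20 + \left(-2\right) 14 \left(-49\right) = 20 - -1372 = 20 + 1372 = 1392$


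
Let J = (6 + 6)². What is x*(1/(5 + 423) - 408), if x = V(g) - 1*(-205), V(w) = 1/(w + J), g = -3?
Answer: -2523826219/30174 ≈ -83642.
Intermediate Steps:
J = 144 (J = 12² = 144)
V(w) = 1/(144 + w) (V(w) = 1/(w + 144) = 1/(144 + w))
x = 28906/141 (x = 1/(144 - 3) - 1*(-205) = 1/141 + 205 = 28906/141 ≈ 205.01)
x*(1/(5 + 423) - 408) = 28906*(1/(5 + 423) - 408)/141 = 28906*(1/428 - 408)/141 = (28906/141)*(-174623/428) = -2523826219/30174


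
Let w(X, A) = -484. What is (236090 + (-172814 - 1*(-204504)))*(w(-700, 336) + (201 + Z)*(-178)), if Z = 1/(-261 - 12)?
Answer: -883615802480/91 ≈ -9.7101e+9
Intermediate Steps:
Z = -1/273 (Z = 1/(-273) = -1/273 ≈ -0.0036630)
(236090 + (-172814 - 1*(-204504)))*(w(-700, 336) + (201 + Z)*(-178)) = (236090 + (-172814 - 1*(-204504)))*(-484 + (201 - 1/273)*(-178)) = (236090 + (-172814 + 204504))*(-484 + (54872/273)*(-178)) = (236090 + 31690)*(-484 - 9767216/273) = 267780*(-9899348/273) = -883615802480/91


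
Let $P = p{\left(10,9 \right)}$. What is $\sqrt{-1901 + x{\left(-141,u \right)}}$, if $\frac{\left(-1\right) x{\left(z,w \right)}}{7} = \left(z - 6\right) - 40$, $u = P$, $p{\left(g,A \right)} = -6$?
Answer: $4 i \sqrt{37} \approx 24.331 i$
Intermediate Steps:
$P = -6$
$u = -6$
$x{\left(z,w \right)} = 322 - 7 z$ ($x{\left(z,w \right)} = - 7 \left(\left(z - 6\right) - 40\right) = - 7 \left(\left(-6 + z\right) - 40\right) = - 7 \left(-46 + z\right) = 322 - 7 z$)
$\sqrt{-1901 + x{\left(-141,u \right)}} = \sqrt{-1901 + \left(322 - -987\right)} = \sqrt{-1901 + \left(322 + 987\right)} = \sqrt{-1901 + 1309} = \sqrt{-592} = 4 i \sqrt{37}$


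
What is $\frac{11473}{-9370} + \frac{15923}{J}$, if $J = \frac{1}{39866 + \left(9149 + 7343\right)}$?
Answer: $\frac{8408529615107}{9370} \approx 8.9739 \cdot 10^{8}$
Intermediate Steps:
$J = \frac{1}{56358}$ ($J = \frac{1}{39866 + 16492} = \frac{1}{56358} \approx 1.7744 \cdot 10^{-5}$)
$\frac{11473}{-9370} + \frac{15923}{J} = \frac{11473}{-9370} + 15923 \frac{1}{\frac{1}{56358}} = 11473 \left(- \frac{1}{9370}\right) + 15923 \cdot 56358 = - \frac{11473}{9370} + 897388434 = \frac{8408529615107}{9370}$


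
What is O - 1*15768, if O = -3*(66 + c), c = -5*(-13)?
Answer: -16161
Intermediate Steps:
c = 65
O = -393 (O = -3*(66 + 65) = -3*131 = -393)
O - 1*15768 = -393 - 1*15768 = -393 - 15768 = -16161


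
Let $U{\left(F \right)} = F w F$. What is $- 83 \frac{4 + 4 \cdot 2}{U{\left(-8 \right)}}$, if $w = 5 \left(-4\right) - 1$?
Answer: $\frac{83}{112} \approx 0.74107$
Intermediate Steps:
$w = -21$ ($w = -20 - 1 = -21$)
$U{\left(F \right)} = - 21 F^{2}$ ($U{\left(F \right)} = F \left(-21\right) F = - 21 F F = - 21 F^{2}$)
$- 83 \frac{4 + 4 \cdot 2}{U{\left(-8 \right)}} = - 83 \frac{4 + 4 \cdot 2}{\left(-21\right) \left(-8\right)^{2}} = - 83 \frac{4 + 8}{\left(-21\right) 64} = - 83 \frac{12}{-1344} = - 83 \cdot 12 \left(- \frac{1}{1344}\right) = \left(-83\right) \left(- \frac{1}{112}\right) = \frac{83}{112}$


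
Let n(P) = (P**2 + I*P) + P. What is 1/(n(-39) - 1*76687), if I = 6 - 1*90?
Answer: -1/71929 ≈ -1.3903e-5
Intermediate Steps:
I = -84 (I = 6 - 90 = -84)
n(P) = P**2 - 83*P (n(P) = (P**2 - 84*P) + P = P**2 - 83*P)
1/(n(-39) - 1*76687) = 1/(-39*(-83 - 39) - 1*76687) = 1/(-39*(-122) - 76687) = 1/(4758 - 76687) = 1/(-71929) = -1/71929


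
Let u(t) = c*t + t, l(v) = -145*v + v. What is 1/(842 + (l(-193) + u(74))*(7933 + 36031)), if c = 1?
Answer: 1/1228355002 ≈ 8.1410e-10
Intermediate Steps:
l(v) = -144*v
u(t) = 2*t (u(t) = 1*t + t = t + t = 2*t)
1/(842 + (l(-193) + u(74))*(7933 + 36031)) = 1/(842 + (-144*(-193) + 2*74)*(7933 + 36031)) = 1/(842 + (27792 + 148)*43964) = 1/(842 + 27940*43964) = 1/(842 + 1228354160) = 1/1228355002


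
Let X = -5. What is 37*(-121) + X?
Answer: -4482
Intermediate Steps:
37*(-121) + X = 37*(-121) - 5 = -4477 - 5 = -4482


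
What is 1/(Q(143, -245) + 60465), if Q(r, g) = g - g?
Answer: 1/60465 ≈ 1.6538e-5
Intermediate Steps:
Q(r, g) = 0
1/(Q(143, -245) + 60465) = 1/(0 + 60465) = 1/60465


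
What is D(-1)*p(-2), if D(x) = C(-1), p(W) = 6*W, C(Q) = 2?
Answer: -24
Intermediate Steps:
D(x) = 2
D(-1)*p(-2) = 2*(6*(-2)) = 2*(-12) = -24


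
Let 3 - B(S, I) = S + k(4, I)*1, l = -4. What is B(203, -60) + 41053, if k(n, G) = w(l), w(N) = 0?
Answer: 40853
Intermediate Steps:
k(n, G) = 0
B(S, I) = 3 - S (B(S, I) = 3 - (S + 0*1) = 3 - (S + 0) = 3 - S)
B(203, -60) + 41053 = (3 - 1*203) + 41053 = (3 - 203) + 41053 = -200 + 41053 = 40853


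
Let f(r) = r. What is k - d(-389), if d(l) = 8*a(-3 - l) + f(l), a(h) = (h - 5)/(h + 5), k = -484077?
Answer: -189125056/391 ≈ -4.8370e+5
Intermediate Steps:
a(h) = (-5 + h)/(5 + h)
d(l) = l + 8*(-8 - l)/(2 - l) (d(l) = 8*((-5 + (-3 - l))/(5 + (-3 - l))) + l = 8*((-8 - l)/(2 - l)) + l = 8*(-8 - l)/(2 - l) + l = l + 8*(-8 - l)/(2 - l))
k - d(-389) = -484077 - (64 + (-389)² + 6*(-389))/(-2 - 389) = -484077 - (64 + 151321 - 2334)/(-391) = -484077 - (-1)*149051/391 = -484077 - 1*(-149051/391) = -484077 + 149051/391 = -189125056/391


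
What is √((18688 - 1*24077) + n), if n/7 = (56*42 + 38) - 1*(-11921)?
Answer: 6*√2633 ≈ 307.88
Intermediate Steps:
n = 100177 (n = 7*((56*42 + 38) - 1*(-11921)) = 7*((2352 + 38) + 11921) = 7*(2390 + 11921) = 7*14311 = 100177)
√((18688 - 1*24077) + n) = √((18688 - 1*24077) + 100177) = √((18688 - 24077) + 100177) = √(-5389 + 100177) = √94788 = 6*√2633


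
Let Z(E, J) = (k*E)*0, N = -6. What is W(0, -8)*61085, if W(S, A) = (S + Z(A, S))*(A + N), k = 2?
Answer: 0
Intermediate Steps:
Z(E, J) = 0 (Z(E, J) = (2*E)*0 = 0)
W(S, A) = S*(-6 + A) (W(S, A) = (S + 0)*(A - 6) = S*(-6 + A))
W(0, -8)*61085 = (0*(-6 - 8))*61085 = (0*(-14))*61085 = 0*61085 = 0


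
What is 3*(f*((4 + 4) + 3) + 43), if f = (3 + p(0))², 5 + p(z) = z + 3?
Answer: 162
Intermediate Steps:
p(z) = -2 + z (p(z) = -5 + (z + 3) = -5 + (3 + z) = -2 + z)
f = 1 (f = (3 + (-2 + 0))² = (3 - 2)² = 1² = 1)
3*(f*((4 + 4) + 3) + 43) = 3*(1*((4 + 4) + 3) + 43) = 3*(1*(8 + 3) + 43) = 3*(1*11 + 43) = 3*(11 + 43) = 3*54 = 162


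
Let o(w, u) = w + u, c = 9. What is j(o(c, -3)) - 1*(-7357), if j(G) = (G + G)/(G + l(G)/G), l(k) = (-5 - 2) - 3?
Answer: 95677/13 ≈ 7359.8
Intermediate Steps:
l(k) = -10 (l(k) = -7 - 3 = -10)
o(w, u) = u + w
j(G) = 2*G/(G - 10/G) (j(G) = (G + G)/(G - 10/G) = (2*G)/(G - 10/G) = 2*G/(G - 10/G))
j(o(c, -3)) - 1*(-7357) = 2*(-3 + 9)**2/(-10 + (-3 + 9)**2) - 1*(-7357) = 2*6**2/(-10 + 6**2) + 7357 = 2*36/(-10 + 36) + 7357 = 2*36/26 + 7357 = 2*36*(1/26) + 7357 = 36/13 + 7357 = 95677/13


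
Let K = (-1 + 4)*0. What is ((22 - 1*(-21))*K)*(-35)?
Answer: 0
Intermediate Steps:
K = 0 (K = 3*0 = 0)
((22 - 1*(-21))*K)*(-35) = ((22 - 1*(-21))*0)*(-35) = ((22 + 21)*0)*(-35) = (43*0)*(-35) = 0*(-35) = 0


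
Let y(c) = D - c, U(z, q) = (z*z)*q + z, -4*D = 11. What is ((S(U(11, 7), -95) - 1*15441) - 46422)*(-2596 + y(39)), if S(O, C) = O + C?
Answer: 161166525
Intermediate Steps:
D = -11/4 (D = -¼*11 = -11/4 ≈ -2.7500)
U(z, q) = z + q*z² (U(z, q) = z²*q + z = q*z² + z = z + q*z²)
y(c) = -11/4 - c
S(O, C) = C + O
((S(U(11, 7), -95) - 1*15441) - 46422)*(-2596 + y(39)) = (((-95 + 11*(1 + 7*11)) - 1*15441) - 46422)*(-2596 + (-11/4 - 1*39)) = (((-95 + 11*(1 + 77)) - 15441) - 46422)*(-2596 + (-11/4 - 39)) = (((-95 + 11*78) - 15441) - 46422)*(-2596 - 167/4) = (((-95 + 858) - 15441) - 46422)*(-10551/4) = ((763 - 15441) - 46422)*(-10551/4) = (-14678 - 46422)*(-10551/4) = -61100*(-10551/4) = 161166525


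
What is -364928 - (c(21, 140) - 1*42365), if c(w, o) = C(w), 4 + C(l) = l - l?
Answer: -322559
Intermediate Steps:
C(l) = -4 (C(l) = -4 + (l - l) = -4 + 0 = -4)
c(w, o) = -4
-364928 - (c(21, 140) - 1*42365) = -364928 - (-4 - 1*42365) = -364928 - (-4 - 42365) = -364928 - 1*(-42369) = -364928 + 42369 = -322559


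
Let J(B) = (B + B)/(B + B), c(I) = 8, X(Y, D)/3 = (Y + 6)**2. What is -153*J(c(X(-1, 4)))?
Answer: -153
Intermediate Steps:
X(Y, D) = 3*(6 + Y)**2 (X(Y, D) = 3*(Y + 6)**2 = 3*(6 + Y)**2)
J(B) = 1 (J(B) = (2*B)/((2*B)) = (2*B)*(1/(2*B)) = 1)
-153*J(c(X(-1, 4))) = -153*1 = -153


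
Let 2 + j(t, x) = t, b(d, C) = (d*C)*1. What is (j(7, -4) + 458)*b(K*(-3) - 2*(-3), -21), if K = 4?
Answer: 58338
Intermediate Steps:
b(d, C) = C*d (b(d, C) = (C*d)*1 = C*d)
j(t, x) = -2 + t
(j(7, -4) + 458)*b(K*(-3) - 2*(-3), -21) = ((-2 + 7) + 458)*(-21*(4*(-3) - 2*(-3))) = (5 + 458)*(-21*(-12 + 6)) = 463*(-21*(-6)) = 463*126 = 58338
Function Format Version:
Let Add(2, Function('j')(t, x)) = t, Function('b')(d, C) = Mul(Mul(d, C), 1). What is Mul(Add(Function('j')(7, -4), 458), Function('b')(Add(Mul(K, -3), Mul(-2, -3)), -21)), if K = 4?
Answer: 58338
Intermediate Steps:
Function('b')(d, C) = Mul(C, d) (Function('b')(d, C) = Mul(Mul(C, d), 1) = Mul(C, d))
Function('j')(t, x) = Add(-2, t)
Mul(Add(Function('j')(7, -4), 458), Function('b')(Add(Mul(K, -3), Mul(-2, -3)), -21)) = Mul(Add(Add(-2, 7), 458), Mul(-21, Add(Mul(4, -3), Mul(-2, -3)))) = Mul(Add(5, 458), Mul(-21, Add(-12, 6))) = Mul(463, Mul(-21, -6)) = Mul(463, 126) = 58338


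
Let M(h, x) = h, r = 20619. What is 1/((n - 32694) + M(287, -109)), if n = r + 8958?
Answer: -1/2830 ≈ -0.00035336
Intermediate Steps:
n = 29577 (n = 20619 + 8958 = 29577)
1/((n - 32694) + M(287, -109)) = 1/((29577 - 32694) + 287) = 1/(-3117 + 287) = 1/(-2830) = -1/2830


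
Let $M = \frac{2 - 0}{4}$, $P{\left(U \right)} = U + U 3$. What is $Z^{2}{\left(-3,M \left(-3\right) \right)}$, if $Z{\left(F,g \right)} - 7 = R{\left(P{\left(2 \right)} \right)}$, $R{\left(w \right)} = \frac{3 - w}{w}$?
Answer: $\frac{2601}{64} \approx 40.641$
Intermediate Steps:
$P{\left(U \right)} = 4 U$ ($P{\left(U \right)} = U + 3 U = 4 U$)
$M = \frac{1}{2}$ ($M = \left(2 + 0\right) \frac{1}{4} = 2 \cdot \frac{1}{4} = \frac{1}{2} \approx 0.5$)
$R{\left(w \right)} = \frac{3 - w}{w}$
$Z{\left(F,g \right)} = \frac{51}{8}$ ($Z{\left(F,g \right)} = 7 + \frac{3 - 4 \cdot 2}{4 \cdot 2} = 7 + \frac{3 - 8}{8} = 7 + \frac{1}{8} \left(-5\right) = 7 - \frac{5}{8} = \frac{51}{8}$)
$Z^{2}{\left(-3,M \left(-3\right) \right)} = \left(\frac{51}{8}\right)^{2} = \frac{2601}{64}$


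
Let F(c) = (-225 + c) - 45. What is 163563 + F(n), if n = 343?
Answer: 163636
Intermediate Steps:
F(c) = -270 + c
163563 + F(n) = 163563 + (-270 + 343) = 163563 + 73 = 163636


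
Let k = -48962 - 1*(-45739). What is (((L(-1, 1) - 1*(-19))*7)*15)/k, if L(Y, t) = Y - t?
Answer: -1785/3223 ≈ -0.55383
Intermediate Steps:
k = -3223 (k = -48962 + 45739 = -3223)
(((L(-1, 1) - 1*(-19))*7)*15)/k = ((((-1 - 1*1) - 1*(-19))*7)*15)/(-3223) = ((((-1 - 1) + 19)*7)*15)*(-1/3223) = (((-2 + 19)*7)*15)*(-1/3223) = ((17*7)*15)*(-1/3223) = (119*15)*(-1/3223) = 1785*(-1/3223) = -1785/3223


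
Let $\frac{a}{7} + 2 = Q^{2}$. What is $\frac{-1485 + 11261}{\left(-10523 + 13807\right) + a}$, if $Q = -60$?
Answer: $\frac{376}{1095} \approx 0.34338$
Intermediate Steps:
$a = 25186$ ($a = -14 + 7 \left(-60\right)^{2} = -14 + 7 \cdot 3600 = -14 + 25200 = 25186$)
$\frac{-1485 + 11261}{\left(-10523 + 13807\right) + a} = \frac{-1485 + 11261}{\left(-10523 + 13807\right) + 25186} = \frac{9776}{3284 + 25186} = \frac{9776}{28470} = 9776 \cdot \frac{1}{28470} = \frac{376}{1095}$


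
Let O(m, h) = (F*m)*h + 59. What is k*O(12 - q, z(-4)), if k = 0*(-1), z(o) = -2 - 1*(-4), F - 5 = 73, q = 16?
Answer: 0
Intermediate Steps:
F = 78 (F = 5 + 73 = 78)
z(o) = 2 (z(o) = -2 + 4 = 2)
O(m, h) = 59 + 78*h*m (O(m, h) = (78*m)*h + 59 = 78*h*m + 59 = 59 + 78*h*m)
k = 0
k*O(12 - q, z(-4)) = 0*(59 + 78*2*(12 - 1*16)) = 0*(59 + 78*2*(12 - 16)) = 0*(59 + 78*2*(-4)) = 0*(59 - 624) = 0*(-565) = 0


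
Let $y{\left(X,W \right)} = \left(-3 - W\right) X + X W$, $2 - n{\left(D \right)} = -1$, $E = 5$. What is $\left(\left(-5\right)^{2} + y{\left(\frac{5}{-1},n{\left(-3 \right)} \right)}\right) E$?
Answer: $200$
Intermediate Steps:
$n{\left(D \right)} = 3$ ($n{\left(D \right)} = 2 - -1 = 2 + 1 = 3$)
$y{\left(X,W \right)} = W X + X \left(-3 - W\right)$ ($y{\left(X,W \right)} = X \left(-3 - W\right) + W X = W X + X \left(-3 - W\right)$)
$\left(\left(-5\right)^{2} + y{\left(\frac{5}{-1},n{\left(-3 \right)} \right)}\right) E = \left(\left(-5\right)^{2} - 3 \frac{5}{-1}\right) 5 = \left(25 - 3 \cdot 5 \left(-1\right)\right) 5 = \left(25 - -15\right) 5 = \left(25 + 15\right) 5 = 40 \cdot 5 = 200$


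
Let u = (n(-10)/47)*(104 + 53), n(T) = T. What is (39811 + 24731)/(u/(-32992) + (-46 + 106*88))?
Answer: 50040187104/7196446769 ≈ 6.9535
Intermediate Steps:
u = -1570/47 (u = (-10/47)*(104 + 53) = -10*1/47*157 = -10/47*157 = -1570/47 ≈ -33.404)
(39811 + 24731)/(u/(-32992) + (-46 + 106*88)) = (39811 + 24731)/(-1570/47/(-32992) + (-46 + 106*88)) = 64542/(-1570/47*(-1/32992) + (-46 + 9328)) = 64542/(785/775312 + 9282) = 64542/(7196446769/775312) = 64542*(775312/7196446769) = 50040187104/7196446769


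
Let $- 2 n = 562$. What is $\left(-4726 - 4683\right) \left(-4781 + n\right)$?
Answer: $47628358$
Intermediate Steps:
$n = -281$ ($n = \left(- \frac{1}{2}\right) 562 = -281$)
$\left(-4726 - 4683\right) \left(-4781 + n\right) = \left(-4726 - 4683\right) \left(-4781 - 281\right) = \left(-9409\right) \left(-5062\right) = 47628358$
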